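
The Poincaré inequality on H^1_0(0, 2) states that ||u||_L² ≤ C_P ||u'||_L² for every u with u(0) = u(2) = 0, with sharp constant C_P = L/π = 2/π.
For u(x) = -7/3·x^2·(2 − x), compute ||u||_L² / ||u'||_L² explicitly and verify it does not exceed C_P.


||u||_L² / ||u'||_L² = sqrt(14)/7 < C_P = 2/π.

u(x) = -7/3·x^2·(2 − x), so u'(x) = 7*x*(3*x - 4)/3.
u(x) = -7/3·x^2·(2 − x) vanishes at x = 0 and x = 2, so u ∈ H^1_0(0, 2). Differentiate via the product rule and integrate the resulting polynomials term by term.
  ∫_0^2 u² dx = ∫_0^2 (49*x^6/9 - 196*x^5/9 + 196*x^4/9) dx. Term by term:
    ∫_0^2 49*x^6/9 dx = 896/9;  ∫_0^2 -196*x^5/9 dx = -6272/27;  ∫_0^2 196*x^4/9 dx = 6272/45.
  Sum: 896/9 − 6272/27 + 6272/45 = 896/135.
  ∫_0^2 (u')² dx = ∫_0^2 (49*x^4 - 392*x^3/3 + 784*x^2/9) dx. Term by term:
    ∫_0^2 49*x^4 dx = 1568/5;  ∫_0^2 -392*x^3/3 dx = -1568/3;  ∫_0^2 784*x^2/9 dx = 6272/27.
  Sum: 1568/5 − 1568/3 + 6272/27 = 3136/135.
∫_0^2 u² dx = 896/135, so ||u||_L² = 8*sqrt(210)/45.
∫_0^2 (u')² dx = 3136/135, so ||u'||_L² = 56*sqrt(15)/45.
Ratio ||u||_L² / ||u'||_L² = sqrt(14)/7.
Sharp Poincaré constant on H^1_0(0, 2) is C_P = L/π = 2/π, achieved by sin(π/2·x).
A polynomial bump cannot attain the sharp Poincaré constant (only the first sine eigenfunction does), so the ratio is strictly less than C_P, consistent with ||u||_L² ≤ C_P ||u'||_L².


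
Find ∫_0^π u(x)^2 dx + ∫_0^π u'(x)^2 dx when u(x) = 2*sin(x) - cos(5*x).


||u||_{H^1(0,π)}^2 = 17*π

u'(x) = 5*sin(5*x) + 2*cos(x).
Expand u² and (u')² and integrate term by term on (0, π), using: for integers n ≥ 1, ∫_0^π sin²(nx) dx = ∫_0^π cos²(nx) dx = π/2; for n ≠ n', ∫_0^π sin(nx)sin(n'x) dx = ∫_0^π cos(nx)cos(n'x) dx = 0; and by product-to-sum, ∫_0^π sin(nx)cos(n'x) dx = ½∫_0^π [sin((n+n')x) + sin((n−n')x)] dx, which is 0 when n+n' is even and 2n/(n²−n'²) when n+n' is odd (it need not vanish on (0, π)).
  u² squared terms: (-1)²·∫cos(5x)² dx = 1·π/2 = π/2;  (2)²·∫sin(x)² dx = 4·π/2 = 2*π.
  u² cross terms: 2·(-1)·(2)·∫cos(5x)·sin(x) dx = -4·(0) = 0.
  So ∫_0^π u² dx = π/2 + 2*π + 0 = 5*π/2.
  (u')² squared terms: (2)²·∫cos(x)² dx = 4·π/2 = 2*π;  (5)²·∫sin(5x)² dx = 25·π/2 = 25*π/2.
  (u')² cross terms: 2·(2)·(5)·∫cos(x)·sin(5x) dx = 20·(0) = 0.
  So ∫_0^π (u')² dx = 2*π + 25*π/2 + 0 = 29*π/2.
||u||_{H^1}^2 = (5*π/2) + (29*π/2) = 17*π.


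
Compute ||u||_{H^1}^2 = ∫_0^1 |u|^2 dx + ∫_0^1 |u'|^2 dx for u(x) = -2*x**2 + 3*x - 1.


||u||_{H^1}^2 = 37/15

The H^1 norm (squared) on an interval (0, L) is
  ||u||_{H^1}^2 = ∫_0^L u(x)^2 dx + ∫_0^L u'(x)^2 dx.
Compute u'(x) = 3 - 4*x.
Then u(x)^2 = 4*x**4 - 12*x**3 + 13*x**2 - 6*x + 1 and u'(x)^2 = 16*x**2 - 24*x + 9.
Integrate each monomial from 0 to 1 using ∫_0^1 c·x^n dx = c·1^(n+1)/(n+1):
  ∫_0^1 u(x)^2 dx = ∫_0^1 (4*x^4 - 12*x^3 + 13*x^2 - 6*x + 1) dx. Term by term:
    ∫_0^1 4*x^4 dx = 4/5;  ∫_0^1 -12*x^3 dx = -3;  ∫_0^1 13*x^2 dx = 13/3;
    ∫_0^1 -6*x dx = -3;  ∫_0^1 1 dx = 1.
  Sum: 4/5 − 3 + 13/3 − 3 + 1 = 2/15.
  ∫_0^1 u'(x)^2 dx = ∫_0^1 (16*x^2 - 24*x + 9) dx. Term by term:
    ∫_0^1 16*x^2 dx = 16/3;  ∫_0^1 -24*x dx = -12;  ∫_0^1 9 dx = 9.
  Sum: 16/3 − 12 + 9 = 7/3.
Adding: ||u||_{H^1}^2 = 2/15 + 7/3 = 37/15.


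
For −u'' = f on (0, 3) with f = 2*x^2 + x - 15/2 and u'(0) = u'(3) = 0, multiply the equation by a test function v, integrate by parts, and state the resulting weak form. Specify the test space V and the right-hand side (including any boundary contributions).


V = H^1(0, 3) (no boundary constraint on v; u is determined up to an additive constant); weak form: ∫_0^3 u'v' dx = ∫_0^3 (2*x^2 + x - 15/2) v dx for all v ∈ V.

Multiply both sides by a test function v and integrate from 0 to 3:
  ∫_0^3 −u''(x) v(x) dx = ∫_0^3 f(x) v(x) dx.
Integrate the LHS by parts once:
  ∫_0^3 −u'' v dx = −[u'(x) v(x)]_0^3 + ∫_0^3 u'(x) v'(x) dx.
Thus ∫_0^3 u'(x) v'(x) dx = ∫_0^3 f(x) v(x) dx + [u'(x) v(x)]_0^3.
Choose V so that boundary terms are either known or forced to vanish.
u has homogeneous Neumann: u'(0) = u'(3) = 0. So [u' v]_0^3 = 0·v(3) − 0·v(0) = 0 for any v; take V = H^1(0, 3).
Weak formulation: find u (satisfying any essential BC) such that ∫_0^3 u'(x) v'(x) dx = ∫_0^3 f v dx for all v ∈ V (homogeneous Neumann, so boundary terms vanish).
Substituting f(x) = 2*x^2 + x - 15/2, the right-hand side is ∫_0^3 (2*x^2 + x - 15/2) v dx.
Compatibility check (pure Neumann): taking v ≡ 1 ∈ V gives 0 = ∫_0^3 f dx + (0) − (0), i.e. ∫_0^3 f dx must equal u'(0) − u'(3) = 0. Indeed ∫_0^3 (2*x^2 + x - 15/2) dx = 0, so the data are compatible. The solution is then unique only up to an additive constant (fix it e.g. by requiring ∫_0^3 u dx = 0).


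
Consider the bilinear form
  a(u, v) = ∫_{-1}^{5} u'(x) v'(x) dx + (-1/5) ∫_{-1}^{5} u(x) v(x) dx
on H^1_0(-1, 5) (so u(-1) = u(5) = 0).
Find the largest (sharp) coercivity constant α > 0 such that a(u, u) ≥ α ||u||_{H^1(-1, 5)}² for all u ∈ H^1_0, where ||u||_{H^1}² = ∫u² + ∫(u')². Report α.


α = (-36/5 + π^2)/(π^2 + 36)

Coercivity of a(·,·) on H^1_0(-1, 5) means a(u, u) ≥ α ||u||_{H^1}² for every u ∈ H^1_0.
The interval has length L = 6, and Poincaré/coercivity depend only on L. Here a(u, u) = ∫(u')² + (-1/5)·∫u².
Here c = -1/5 < 0 with |c| < (π/L)² = π^2/36, so coercivity still holds. The condition a(u,u) ≥ α||u||_{H^1}² reads (1−α)∫(u')² ≥ (α−c)∫u². Any admissible α is ≤ 1 (rapidly oscillating u have ∫u²/∫(u')² → 0), and α = 1 would force 0 ≥ (1−c)∫u², impossible since c < 1; so 1−α > 0. By the sharp Poincaré inequality on H^1_0 of an interval of length L, ∫(u')² ≥ (π/L)²∫u² with equality for the first sine mode sin(π(x−x₀)/L) (x₀ the left endpoint), so the inequality holds for all u iff (1−α)(π/L)² ≥ α − c, i.e. α ≤ ((π/L)² + c)/((π/L)² + 1) = (1 + c(L/π)²)/(1 + (L/π)²). (Direct route, valid since c ≤ 0: Poincaré gives c∫u² ≥ c(L/π)²∫(u')², so a(u,u) ≥ (1 + c(L/π)²)∫(u')², while ||u||_{H^1}² ≤ (1 + (L/π)²)∫(u')²; dividing yields the same α.) With (π/L)² = π^2/36 and c = -1/5, the largest admissible constant is α = ((π/L)² + c)/((π/L)² + 1).
Simplifying, α = (-36/5 + π^2)/(π^2 + 36).


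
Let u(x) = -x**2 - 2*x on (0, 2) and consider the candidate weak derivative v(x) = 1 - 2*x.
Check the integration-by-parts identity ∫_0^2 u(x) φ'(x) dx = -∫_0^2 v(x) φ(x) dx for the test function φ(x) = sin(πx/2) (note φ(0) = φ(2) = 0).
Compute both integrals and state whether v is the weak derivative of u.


LHS = 16/π, RHS = 4/π. No, v is not the weak derivative of u.

u(x) = -x**2 - 2*x, classical derivative u'(x) = -2*x - 2.
φ(x) = sin(πx/2), so φ'(x) = π*cos(π*x/2)/2.
Note φ(0) = φ(2) = 0, so the boundary term u·φ vanishes.
LHS = ∫_0^2 u(x) φ'(x) dx = ∫_0^2 (-π*x^2*cos(π*x/2)/2 - π*x*cos(π*x/2)) dx. Term by term:
  ∫_0^2 -π*x*cos(π*x/2) dx = 8/π;  ∫_0^2 -π*x^2*cos(π*x/2)/2 dx = 8/π.
Sum: 8/π + 8/π = 16/π.
So LHS = 16/π.
∫_0^2 v(x) φ(x) dx = ∫_0^2 (-2*x*sin(π*x/2) + sin(π*x/2)) dx. Term by term:
  ∫_0^2 -2*x*sin(π*x/2) dx = -8/π;  ∫_0^2 sin(π*x/2) dx = 4/π.
Sum: -8/π + 4/π = -4/π.
So RHS = -∫_0^2 v(x) φ(x) dx = 4/π.
LHS − RHS = 12/π ≠ 0, so the identity fails.
(For a valid weak derivative the identity must hold for EVERY test function, in particular this one. The failure shows v is NOT the weak derivative of u.)
Correct weak derivative would be u'(x) = -2*x - 2.


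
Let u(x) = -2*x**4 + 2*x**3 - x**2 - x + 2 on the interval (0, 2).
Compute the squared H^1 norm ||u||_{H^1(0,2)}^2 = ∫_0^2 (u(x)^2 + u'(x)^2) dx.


||u||_{H^1}^2 = 194542/315

The H^1 norm (squared) on an interval (0, L) is
  ||u||_{H^1}^2 = ∫_0^L u(x)^2 dx + ∫_0^L u'(x)^2 dx.
Compute u'(x) = -8*x**3 + 6*x**2 - 2*x - 1.
Then u(x)^2 = 4*x**8 - 8*x**7 + 8*x**6 - 11*x**4 + 10*x**3 - 3*x**2 - 4*x + 4 and u'(x)^2 = 64*x**6 - 96*x**5 + 68*x**4 - 8*x**3 - 8*x**2 + 4*x + 1.
Integrate each monomial from 0 to 2 using ∫_0^2 c·x^n dx = c·2^(n+1)/(n+1):
  ∫_0^2 u(x)^2 dx = ∫_0^2 (4*x^8 - 8*x^7 + 8*x^6 - 11*x^4 + 10*x^3 - 3*x^2 - 4*x + 4) dx. Term by term:
    ∫_0^2 4*x^8 dx = 2048/9;  ∫_0^2 -8*x^7 dx = -256;  ∫_0^2 8*x^6 dx = 1024/7;
    ∫_0^2 -11*x^4 dx = -352/5;  ∫_0^2 10*x^3 dx = 40;  ∫_0^2 -3*x^2 dx = -8;
    ∫_0^2 -4*x dx = -8;  ∫_0^2 4 dx = 8.
  Sum: 2048/9 − 256 + 1024/7 − 352/5 + 40 − 8 − 8 + 8 = 25024/315.
  ∫_0^2 u'(x)^2 dx = ∫_0^2 (64*x^6 - 96*x^5 + 68*x^4 - 8*x^3 - 8*x^2 + 4*x + 1) dx. Term by term:
    ∫_0^2 64*x^6 dx = 8192/7;  ∫_0^2 -96*x^5 dx = -1024;  ∫_0^2 68*x^4 dx = 2176/5;
    ∫_0^2 -8*x^3 dx = -32;  ∫_0^2 -8*x^2 dx = -64/3;  ∫_0^2 4*x dx = 8;
    ∫_0^2 1 dx = 2.
  Sum: 8192/7 − 1024 + 2176/5 − 32 − 64/3 + 8 + 2 = 56506/105.
Adding: ||u||_{H^1}^2 = 25024/315 + 56506/105 = 194542/315.


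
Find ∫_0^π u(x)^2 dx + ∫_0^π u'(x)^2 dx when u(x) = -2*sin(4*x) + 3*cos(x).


||u||_{H^1(0,π)}^2 = -64/5 + 43*π

u'(x) = -3*sin(x) - 8*cos(4*x).
Expand u² and (u')² and integrate term by term on (0, π), using: for integers n ≥ 1, ∫_0^π sin²(nx) dx = ∫_0^π cos²(nx) dx = π/2; for n ≠ n', ∫_0^π sin(nx)sin(n'x) dx = ∫_0^π cos(nx)cos(n'x) dx = 0; and by product-to-sum, ∫_0^π sin(nx)cos(n'x) dx = ½∫_0^π [sin((n+n')x) + sin((n−n')x)] dx, which is 0 when n+n' is even and 2n/(n²−n'²) when n+n' is odd (it need not vanish on (0, π)).
  u² squared terms: (-2)²·∫sin(4x)² dx = 4·π/2 = 2*π;  (3)²·∫cos(x)² dx = 9·π/2 = 9*π/2.
  u² cross terms: 2·(-2)·(3)·∫sin(4x)·cos(x) dx = -12·(8/15) = -32/5.
  So ∫_0^π u² dx = 2*π + 9*π/2 − 32/5 = -32/5 + 13*π/2.
  (u')² squared terms: (-8)²·∫cos(4x)² dx = 64·π/2 = 32*π;  (-3)²·∫sin(x)² dx = 9·π/2 = 9*π/2.
  (u')² cross terms: 2·(-8)·(-3)·∫cos(4x)·sin(x) dx = 48·(-2/15) = -32/5.
  So ∫_0^π (u')² dx = 32*π + 9*π/2 − 32/5 = -32/5 + 73*π/2.
||u||_{H^1}^2 = (-32/5 + 13*π/2) + (-32/5 + 73*π/2) = -64/5 + 43*π.


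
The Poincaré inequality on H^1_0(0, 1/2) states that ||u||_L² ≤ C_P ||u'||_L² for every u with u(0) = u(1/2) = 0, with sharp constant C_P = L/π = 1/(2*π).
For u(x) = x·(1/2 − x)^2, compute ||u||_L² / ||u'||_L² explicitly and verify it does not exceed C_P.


||u||_L² / ||u'||_L² = sqrt(14)/28 < C_P = 1/(2*π).

u(x) = x·(1/2 − x)^2, so u'(x) = (2*x - 1)*(6*x - 1)/4.
u(x) = x·(1/2 − x)^2 vanishes at x = 0 and x = 1/2, so u ∈ H^1_0(0, 1/2). Differentiate via the product rule and integrate the resulting polynomials term by term.
  ∫_0^1/2 u² dx = ∫_0^1/2 (x^6 - 2*x^5 + 3*x^4/2 - x^3/2 + x^2/16) dx. Term by term:
    ∫_0^1/2 x^6 dx = 1/896;  ∫_0^1/2 -2*x^5 dx = -1/192;  ∫_0^1/2 3*x^4/2 dx = 3/320;
    ∫_0^1/2 -x^3/2 dx = -1/128;  ∫_0^1/2 x^2/16 dx = 1/384.
  Sum: 1/896 − 1/192 + 3/320 − 1/128 + 1/384 = 1/13440.
  ∫_0^1/2 (u')² dx = ∫_0^1/2 (9*x^4 - 12*x^3 + 11*x^2/2 - x + 1/16) dx. Term by term:
    ∫_0^1/2 9*x^4 dx = 9/160;  ∫_0^1/2 -12*x^3 dx = -3/16;  ∫_0^1/2 11*x^2/2 dx = 11/48;
    ∫_0^1/2 -x dx = -1/8;  ∫_0^1/2 1/16 dx = 1/32.
  Sum: 9/160 − 3/16 + 11/48 − 1/8 + 1/32 = 1/240.
∫_0^1/2 u² dx = 1/13440, so ||u||_L² = sqrt(210)/1680.
∫_0^1/2 (u')² dx = 1/240, so ||u'||_L² = sqrt(15)/60.
Ratio ||u||_L² / ||u'||_L² = sqrt(14)/28.
Sharp Poincaré constant on H^1_0(0, 1/2) is C_P = L/π = 1/(2*π), achieved by sin(2*π·x).
A polynomial bump cannot attain the sharp Poincaré constant (only the first sine eigenfunction does), so the ratio is strictly less than C_P, consistent with ||u||_L² ≤ C_P ||u'||_L².


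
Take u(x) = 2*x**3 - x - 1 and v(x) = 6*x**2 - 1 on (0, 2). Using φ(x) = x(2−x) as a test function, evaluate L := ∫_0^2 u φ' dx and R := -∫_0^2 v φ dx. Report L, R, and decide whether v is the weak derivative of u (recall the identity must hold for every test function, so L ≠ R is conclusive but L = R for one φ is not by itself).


LHS = -124/15, RHS = -124/15. Yes, v = u' weakly.

u(x) = 2*x**3 - x - 1, classical derivative u'(x) = 6*x**2 - 1.
φ(x) = x(2−x), so φ'(x) = 2 - 2*x.
Note φ(0) = φ(2) = 0, so the boundary term u·φ vanishes.
LHS = ∫_0^2 u(x) φ'(x) dx = ∫_0^2 (-4*x^4 + 4*x^3 + 2*x^2 - 2) dx. Term by term:
  ∫_0^2 -4*x^4 dx = -128/5;  ∫_0^2 4*x^3 dx = 16;  ∫_0^2 2*x^2 dx = 16/3;
  ∫_0^2 -2 dx = -4.
Sum: -128/5 + 16 + 16/3 − 4 = -124/15.
So LHS = -124/15.
∫_0^2 v(x) φ(x) dx = ∫_0^2 (-6*x^4 + 12*x^3 + x^2 - 2*x) dx. Term by term:
  ∫_0^2 -6*x^4 dx = -192/5;  ∫_0^2 12*x^3 dx = 48;  ∫_0^2 x^2 dx = 8/3;
  ∫_0^2 -2*x dx = -4.
Sum: -192/5 + 48 + 8/3 − 4 = 124/15.
So RHS = -∫_0^2 v(x) φ(x) dx = -124/15.
LHS = RHS, so the identity holds for this test φ.
Moreover u is smooth here and v(x) = u'(x) = 6*x**2 - 1 pointwise, so the identity holds for every test function. Hence v is the weak derivative of u.


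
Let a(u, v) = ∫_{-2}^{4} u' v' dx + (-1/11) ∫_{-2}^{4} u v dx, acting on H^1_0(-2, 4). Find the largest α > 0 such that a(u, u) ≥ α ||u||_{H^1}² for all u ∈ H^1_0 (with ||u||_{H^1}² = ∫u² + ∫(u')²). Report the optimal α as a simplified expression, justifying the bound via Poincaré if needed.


α = (-36/11 + π^2)/(π^2 + 36)

Coercivity of a(·,·) on H^1_0(-2, 4) means a(u, u) ≥ α ||u||_{H^1}² for every u ∈ H^1_0.
The interval has length L = 6, and Poincaré/coercivity depend only on L. Here a(u, u) = ∫(u')² + (-1/11)·∫u².
Here c = -1/11 < 0 with |c| < (π/L)² = π^2/36, so coercivity still holds. The condition a(u,u) ≥ α||u||_{H^1}² reads (1−α)∫(u')² ≥ (α−c)∫u². Any admissible α is ≤ 1 (rapidly oscillating u have ∫u²/∫(u')² → 0), and α = 1 would force 0 ≥ (1−c)∫u², impossible since c < 1; so 1−α > 0. By the sharp Poincaré inequality on H^1_0 of an interval of length L, ∫(u')² ≥ (π/L)²∫u² with equality for the first sine mode sin(π(x−x₀)/L) (x₀ the left endpoint), so the inequality holds for all u iff (1−α)(π/L)² ≥ α − c, i.e. α ≤ ((π/L)² + c)/((π/L)² + 1) = (1 + c(L/π)²)/(1 + (L/π)²). (Direct route, valid since c ≤ 0: Poincaré gives c∫u² ≥ c(L/π)²∫(u')², so a(u,u) ≥ (1 + c(L/π)²)∫(u')², while ||u||_{H^1}² ≤ (1 + (L/π)²)∫(u')²; dividing yields the same α.) With (π/L)² = π^2/36 and c = -1/11, the largest admissible constant is α = ((π/L)² + c)/((π/L)² + 1).
Simplifying, α = (-36/11 + π^2)/(π^2 + 36).


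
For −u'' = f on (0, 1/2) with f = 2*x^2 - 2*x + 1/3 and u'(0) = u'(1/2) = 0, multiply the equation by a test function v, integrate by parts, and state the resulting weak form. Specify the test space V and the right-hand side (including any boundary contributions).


V = H^1(0, 1/2) (no boundary constraint on v; u is determined up to an additive constant); weak form: ∫_0^1/2 u'v' dx = ∫_0^1/2 (2*x^2 - 2*x + 1/3) v dx for all v ∈ V.

Multiply both sides by a test function v and integrate from 0 to 1/2:
  ∫_0^1/2 −u''(x) v(x) dx = ∫_0^1/2 f(x) v(x) dx.
Integrate the LHS by parts once:
  ∫_0^1/2 −u'' v dx = −[u'(x) v(x)]_0^1/2 + ∫_0^1/2 u'(x) v'(x) dx.
Thus ∫_0^1/2 u'(x) v'(x) dx = ∫_0^1/2 f(x) v(x) dx + [u'(x) v(x)]_0^1/2.
Choose V so that boundary terms are either known or forced to vanish.
u has homogeneous Neumann: u'(0) = u'(1/2) = 0. So [u' v]_0^1/2 = 0·v(1/2) − 0·v(0) = 0 for any v; take V = H^1(0, 1/2).
Weak formulation: find u (satisfying any essential BC) such that ∫_0^1/2 u'(x) v'(x) dx = ∫_0^1/2 f v dx for all v ∈ V (homogeneous Neumann, so boundary terms vanish).
Substituting f(x) = 2*x^2 - 2*x + 1/3, the right-hand side is ∫_0^1/2 (2*x^2 - 2*x + 1/3) v dx.
Compatibility check (pure Neumann): taking v ≡ 1 ∈ V gives 0 = ∫_0^1/2 f dx + (0) − (0), i.e. ∫_0^1/2 f dx must equal u'(0) − u'(1/2) = 0. Indeed ∫_0^1/2 (2*x^2 - 2*x + 1/3) dx = 0, so the data are compatible. The solution is then unique only up to an additive constant (fix it e.g. by requiring ∫_0^1/2 u dx = 0).


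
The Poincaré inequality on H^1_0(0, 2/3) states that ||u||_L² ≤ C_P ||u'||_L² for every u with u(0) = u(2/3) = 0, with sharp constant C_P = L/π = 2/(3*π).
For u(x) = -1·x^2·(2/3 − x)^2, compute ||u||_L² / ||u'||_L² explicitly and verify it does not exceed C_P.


||u||_L² / ||u'||_L² = sqrt(3)/9 < C_P = 2/(3*π).

u(x) = -1·x^2·(2/3 − x)^2, so u'(x) = 4*x*(-9*x^2 + 9*x - 2)/9.
u(x) = -1·x^2·(2/3 − x)^2 vanishes at x = 0 and x = 2/3, so u ∈ H^1_0(0, 2/3). Differentiate via the product rule and integrate the resulting polynomials term by term.
  ∫_0^2/3 u² dx = ∫_0^2/3 (x^8 - 8*x^7/3 + 8*x^6/3 - 32*x^5/27 + 16*x^4/81) dx. Term by term:
    ∫_0^2/3 x^8 dx = 512/177147;  ∫_0^2/3 -8*x^7/3 dx = -256/19683;  ∫_0^2/3 8*x^6/3 dx = 1024/45927;
    ∫_0^2/3 -32*x^5/27 dx = -1024/59049;  ∫_0^2/3 16*x^4/81 dx = 512/98415.
  Sum: 512/177147 − 256/19683 + 1024/45927 − 1024/59049 + 512/98415 = 256/6200145.
  ∫_0^2/3 (u')² dx = ∫_0^2/3 (16*x^6 - 32*x^5 + 208*x^4/9 - 64*x^3/9 + 64*x^2/81) dx. Term by term:
    ∫_0^2/3 16*x^6 dx = 2048/15309;  ∫_0^2/3 -32*x^5 dx = -1024/2187;  ∫_0^2/3 208*x^4/9 dx = 6656/10935;
    ∫_0^2/3 -64*x^3/9 dx = -256/729;  ∫_0^2/3 64*x^2/81 dx = 512/6561.
  Sum: 2048/15309 − 1024/2187 + 6656/10935 − 256/729 + 512/6561 = 256/229635.
∫_0^2/3 u² dx = 256/6200145, so ||u||_L² = 16*sqrt(105)/25515.
∫_0^2/3 (u')² dx = 256/229635, so ||u'||_L² = 16*sqrt(35)/2835.
Ratio ||u||_L² / ||u'||_L² = sqrt(3)/9.
Sharp Poincaré constant on H^1_0(0, 2/3) is C_P = L/π = 2/(3*π), achieved by sin(3*π/2·x).
A polynomial bump cannot attain the sharp Poincaré constant (only the first sine eigenfunction does), so the ratio is strictly less than C_P, consistent with ||u||_L² ≤ C_P ||u'||_L².


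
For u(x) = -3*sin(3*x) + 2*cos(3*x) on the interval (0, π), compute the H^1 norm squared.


||u||_{H^1(0,π)}^2 = 65*π

u'(x) = -6*sin(3*x) - 9*cos(3*x).
Expand u² and (u')² and integrate term by term on (0, π), using: for integers n ≥ 1, ∫_0^π sin²(nx) dx = ∫_0^π cos²(nx) dx = π/2; for n ≠ n', ∫_0^π sin(nx)sin(n'x) dx = ∫_0^π cos(nx)cos(n'x) dx = 0; and by product-to-sum, ∫_0^π sin(nx)cos(n'x) dx = ½∫_0^π [sin((n+n')x) + sin((n−n')x)] dx, which is 0 when n+n' is even and 2n/(n²−n'²) when n+n' is odd (it need not vanish on (0, π)).
  u² squared terms: (-3)²·∫sin(3x)² dx = 9·π/2 = 9*π/2;  (2)²·∫cos(3x)² dx = 4·π/2 = 2*π.
  u² cross terms: 2·(-3)·(2)·∫sin(3x)·cos(3x) dx = -12·(0) = 0.
  So ∫_0^π u² dx = 9*π/2 + 2*π + 0 = 13*π/2.
  (u')² squared terms: (-9)²·∫cos(3x)² dx = 81·π/2 = 81*π/2;  (-6)²·∫sin(3x)² dx = 36·π/2 = 18*π.
  (u')² cross terms: 2·(-9)·(-6)·∫cos(3x)·sin(3x) dx = 108·(0) = 0.
  So ∫_0^π (u')² dx = 81*π/2 + 18*π + 0 = 117*π/2.
||u||_{H^1}^2 = (13*π/2) + (117*π/2) = 65*π.


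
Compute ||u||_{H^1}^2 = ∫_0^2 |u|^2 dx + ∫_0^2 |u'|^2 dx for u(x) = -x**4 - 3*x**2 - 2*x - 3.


||u||_{H^1}^2 = 399958/315

The H^1 norm (squared) on an interval (0, L) is
  ||u||_{H^1}^2 = ∫_0^L u(x)^2 dx + ∫_0^L u'(x)^2 dx.
Compute u'(x) = -4*x**3 - 6*x - 2.
Then u(x)^2 = x**8 + 6*x**6 + 4*x**5 + 15*x**4 + 12*x**3 + 22*x**2 + 12*x + 9 and u'(x)^2 = 16*x**6 + 48*x**4 + 16*x**3 + 36*x**2 + 24*x + 4.
Integrate each monomial from 0 to 2 using ∫_0^2 c·x^n dx = c·2^(n+1)/(n+1):
  ∫_0^2 u(x)^2 dx = ∫_0^2 (x^8 + 6*x^6 + 4*x^5 + 15*x^4 + 12*x^3 + 22*x^2 + 12*x + 9) dx. Term by term:
    ∫_0^2 x^8 dx = 512/9;  ∫_0^2 6*x^6 dx = 768/7;  ∫_0^2 4*x^5 dx = 128/3;
    ∫_0^2 15*x^4 dx = 96;  ∫_0^2 12*x^3 dx = 48;  ∫_0^2 22*x^2 dx = 176/3;
    ∫_0^2 12*x dx = 24;  ∫_0^2 9 dx = 18.
  Sum: 512/9 + 768/7 + 128/3 + 96 + 48 + 176/3 + 24 + 18 = 28598/63.
  ∫_0^2 u'(x)^2 dx = ∫_0^2 (16*x^6 + 48*x^4 + 16*x^3 + 36*x^2 + 24*x + 4) dx. Term by term:
    ∫_0^2 16*x^6 dx = 2048/7;  ∫_0^2 48*x^4 dx = 1536/5;  ∫_0^2 16*x^3 dx = 64;
    ∫_0^2 36*x^2 dx = 96;  ∫_0^2 24*x dx = 48;  ∫_0^2 4 dx = 8.
  Sum: 2048/7 + 1536/5 + 64 + 96 + 48 + 8 = 28552/35.
Adding: ||u||_{H^1}^2 = 28598/63 + 28552/35 = 399958/315.


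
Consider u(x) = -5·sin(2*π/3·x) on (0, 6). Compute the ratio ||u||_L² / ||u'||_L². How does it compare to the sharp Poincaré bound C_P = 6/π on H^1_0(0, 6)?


||u||_L² / ||u'||_L² = 3/(2*π) < C_P = 6/π.

u(x) = -5·sin(2*π/3·x), so u'(x) = -10*π*cos(2*π*x/3)/3.
Writing u(x) = A·sin(kπx/L) with A = -5 and k = 4, use ∫_0^L sin²(kπx/L) dx = L/2 and ∫_0^L cos²(kπx/L) dx = L/2.
u² = 25·sin²(2*π/3·x) and (u')² = 100*π^2/9·cos²(2*π/3·x), and each of sin², cos² integrates to L/2 = 3 over (0, 6).
∫_0^6 u² dx = 75, so ||u||_L² = 5*sqrt(3).
∫_0^6 (u')² dx = 100*π^2/3, so ||u'||_L² = 10*sqrt(3)*π/3.
Ratio ||u||_L² / ||u'||_L² = 3/(2*π).
Sharp Poincaré constant on H^1_0(0, 6) is C_P = L/π = 6/π, achieved by sin(π/6·x).
This is the k = 4 harmonic; the ratio L/(kπ) is strictly less than C_P = L/π, consistent with the sharp inequality ||u||_L² ≤ C_P ||u'||_L².


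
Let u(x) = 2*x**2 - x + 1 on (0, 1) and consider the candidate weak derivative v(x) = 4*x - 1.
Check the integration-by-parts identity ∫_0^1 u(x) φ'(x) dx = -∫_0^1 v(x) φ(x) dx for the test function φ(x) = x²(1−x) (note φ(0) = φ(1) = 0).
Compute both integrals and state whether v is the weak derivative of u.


LHS = -7/60, RHS = -7/60. Yes, v = u' weakly.

u(x) = 2*x**2 - x + 1, classical derivative u'(x) = 4*x - 1.
φ(x) = x²(1−x), so φ'(x) = x*(2 - 3*x).
Note φ(0) = φ(1) = 0, so the boundary term u·φ vanishes.
LHS = ∫_0^1 u(x) φ'(x) dx = ∫_0^1 (-6*x^4 + 7*x^3 - 5*x^2 + 2*x) dx. Term by term:
  ∫_0^1 -6*x^4 dx = -6/5;  ∫_0^1 7*x^3 dx = 7/4;  ∫_0^1 -5*x^2 dx = -5/3;
  ∫_0^1 2*x dx = 1.
Sum: -6/5 + 7/4 − 5/3 + 1 = -7/60.
So LHS = -7/60.
∫_0^1 v(x) φ(x) dx = ∫_0^1 (-4*x^4 + 5*x^3 - x^2) dx. Term by term:
  ∫_0^1 -4*x^4 dx = -4/5;  ∫_0^1 5*x^3 dx = 5/4;  ∫_0^1 -x^2 dx = -1/3.
Sum: -4/5 + 5/4 − 1/3 = 7/60.
So RHS = -∫_0^1 v(x) φ(x) dx = -7/60.
LHS = RHS, so the identity holds for this test φ.
Moreover u is smooth here and v(x) = u'(x) = 4*x - 1 pointwise, so the identity holds for every test function. Hence v is the weak derivative of u.


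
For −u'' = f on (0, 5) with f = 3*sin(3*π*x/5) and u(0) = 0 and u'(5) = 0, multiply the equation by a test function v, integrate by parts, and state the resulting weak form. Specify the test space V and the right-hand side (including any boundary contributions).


V = {v ∈ H^1(0, 5) : v(0) = 0} (test functions vanish at x = 0 where u is specified); weak form: ∫_0^5 u'v' dx = ∫_0^5 (3*sin(3*π*x/5)) v dx for all v ∈ V.

Multiply both sides by a test function v and integrate from 0 to 5:
  ∫_0^5 −u''(x) v(x) dx = ∫_0^5 f(x) v(x) dx.
Integrate the LHS by parts once:
  ∫_0^5 −u'' v dx = −[u'(x) v(x)]_0^5 + ∫_0^5 u'(x) v'(x) dx.
Thus ∫_0^5 u'(x) v'(x) dx = ∫_0^5 f(x) v(x) dx + [u'(x) v(x)]_0^5.
Choose V so that boundary terms are either known or forced to vanish.
Mixed BC: u(0) = 0 (Dirichlet) and u'(5) = 0 (Neumann). Define V = {v ∈ H^1(0, 5) : v(0) = 0}. Then [u' v]_0^5 = u'(5)·v(5) − u'(0)·0 = 0.
Weak formulation: find u (satisfying any essential BC) such that ∫_0^5 u'(x) v'(x) dx = ∫_0^5 f v dx for all v ∈ V (Dirichlet at 0 absorbed into V; the Neumann datum at x = 5 is zero, so no boundary term remains).
Substituting f(x) = 3*sin(3*π*x/5), the right-hand side is ∫_0^5 (3*sin(3*π*x/5)) v dx.


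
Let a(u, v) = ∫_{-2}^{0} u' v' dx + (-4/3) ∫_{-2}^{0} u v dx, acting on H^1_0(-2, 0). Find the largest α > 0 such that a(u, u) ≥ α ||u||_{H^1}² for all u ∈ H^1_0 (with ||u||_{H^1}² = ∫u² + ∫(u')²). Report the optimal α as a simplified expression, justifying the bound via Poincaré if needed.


α = (-16/3 + π^2)/(4 + π^2)

Coercivity of a(·,·) on H^1_0(-2, 0) means a(u, u) ≥ α ||u||_{H^1}² for every u ∈ H^1_0.
The interval has length L = 2, and Poincaré/coercivity depend only on L. Here a(u, u) = ∫(u')² + (-4/3)·∫u².
Here c = -4/3 < 0 with |c| < (π/L)² = π^2/4, so coercivity still holds. The condition a(u,u) ≥ α||u||_{H^1}² reads (1−α)∫(u')² ≥ (α−c)∫u². Any admissible α is ≤ 1 (rapidly oscillating u have ∫u²/∫(u')² → 0), and α = 1 would force 0 ≥ (1−c)∫u², impossible since c < 1; so 1−α > 0. By the sharp Poincaré inequality on H^1_0 of an interval of length L, ∫(u')² ≥ (π/L)²∫u² with equality for the first sine mode sin(π(x−x₀)/L) (x₀ the left endpoint), so the inequality holds for all u iff (1−α)(π/L)² ≥ α − c, i.e. α ≤ ((π/L)² + c)/((π/L)² + 1) = (1 + c(L/π)²)/(1 + (L/π)²). (Direct route, valid since c ≤ 0: Poincaré gives c∫u² ≥ c(L/π)²∫(u')², so a(u,u) ≥ (1 + c(L/π)²)∫(u')², while ||u||_{H^1}² ≤ (1 + (L/π)²)∫(u')²; dividing yields the same α.) With (π/L)² = π^2/4 and c = -4/3, the largest admissible constant is α = ((π/L)² + c)/((π/L)² + 1).
Simplifying, α = (-16/3 + π^2)/(4 + π^2).


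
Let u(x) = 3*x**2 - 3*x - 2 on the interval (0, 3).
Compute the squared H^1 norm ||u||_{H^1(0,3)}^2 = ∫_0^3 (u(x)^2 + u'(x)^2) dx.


||u||_{H^1}^2 = 3009/10

The H^1 norm (squared) on an interval (0, L) is
  ||u||_{H^1}^2 = ∫_0^L u(x)^2 dx + ∫_0^L u'(x)^2 dx.
Compute u'(x) = 6*x - 3.
Then u(x)^2 = 9*x**4 - 18*x**3 - 3*x**2 + 12*x + 4 and u'(x)^2 = 36*x**2 - 36*x + 9.
Integrate each monomial from 0 to 3 using ∫_0^3 c·x^n dx = c·3^(n+1)/(n+1):
  ∫_0^3 u(x)^2 dx = ∫_0^3 (9*x^4 - 18*x^3 - 3*x^2 + 12*x + 4) dx. Term by term:
    ∫_0^3 9*x^4 dx = 2187/5;  ∫_0^3 -18*x^3 dx = -729/2;  ∫_0^3 -3*x^2 dx = -27;
    ∫_0^3 12*x dx = 54;  ∫_0^3 4 dx = 12.
  Sum: 2187/5 − 729/2 − 27 + 54 + 12 = 1119/10.
  ∫_0^3 u'(x)^2 dx = ∫_0^3 (36*x^2 - 36*x + 9) dx. Term by term:
    ∫_0^3 36*x^2 dx = 324;  ∫_0^3 -36*x dx = -162;  ∫_0^3 9 dx = 27.
  Sum: 324 − 162 + 27 = 189.
Adding: ||u||_{H^1}^2 = 1119/10 + 189 = 3009/10.


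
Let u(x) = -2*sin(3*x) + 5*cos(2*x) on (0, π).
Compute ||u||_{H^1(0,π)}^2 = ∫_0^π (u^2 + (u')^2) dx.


||u||_{H^1(0,π)}^2 = -120 + 165*π/2

u'(x) = -10*sin(2*x) - 6*cos(3*x).
Expand u² and (u')² and integrate term by term on (0, π), using: for integers n ≥ 1, ∫_0^π sin²(nx) dx = ∫_0^π cos²(nx) dx = π/2; for n ≠ n', ∫_0^π sin(nx)sin(n'x) dx = ∫_0^π cos(nx)cos(n'x) dx = 0; and by product-to-sum, ∫_0^π sin(nx)cos(n'x) dx = ½∫_0^π [sin((n+n')x) + sin((n−n')x)] dx, which is 0 when n+n' is even and 2n/(n²−n'²) when n+n' is odd (it need not vanish on (0, π)).
  u² squared terms: (-2)²·∫sin(3x)² dx = 4·π/2 = 2*π;  (5)²·∫cos(2x)² dx = 25·π/2 = 25*π/2.
  u² cross terms: 2·(-2)·(5)·∫sin(3x)·cos(2x) dx = -20·(6/5) = -24.
  So ∫_0^π u² dx = 2*π + 25*π/2 − 24 = -24 + 29*π/2.
  (u')² squared terms: (-10)²·∫sin(2x)² dx = 100·π/2 = 50*π;  (-6)²·∫cos(3x)² dx = 36·π/2 = 18*π.
  (u')² cross terms: 2·(-10)·(-6)·∫sin(2x)·cos(3x) dx = 120·(-4/5) = -96.
  So ∫_0^π (u')² dx = 50*π + 18*π − 96 = -96 + 68*π.
||u||_{H^1}^2 = (-24 + 29*π/2) + (-96 + 68*π) = -120 + 165*π/2.


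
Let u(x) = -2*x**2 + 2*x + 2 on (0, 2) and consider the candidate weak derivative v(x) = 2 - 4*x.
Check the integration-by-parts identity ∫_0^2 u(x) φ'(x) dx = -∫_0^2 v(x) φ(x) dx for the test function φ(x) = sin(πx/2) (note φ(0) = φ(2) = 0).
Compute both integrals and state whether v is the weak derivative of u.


LHS = 8/π, RHS = 8/π. Yes, v = u' weakly.

u(x) = -2*x**2 + 2*x + 2, classical derivative u'(x) = 2 - 4*x.
φ(x) = sin(πx/2), so φ'(x) = π*cos(π*x/2)/2.
Note φ(0) = φ(2) = 0, so the boundary term u·φ vanishes.
LHS = ∫_0^2 u(x) φ'(x) dx = ∫_0^2 (-π*x^2*cos(π*x/2) + π*x*cos(π*x/2) + π*cos(π*x/2)) dx. Term by term:
  ∫_0^2 π*cos(π*x/2) dx = 0;  ∫_0^2 π*x*cos(π*x/2) dx = -8/π;  ∫_0^2 -π*x^2*cos(π*x/2) dx = 16/π.
Sum: 0 − 8/π + 16/π = 8/π.
So LHS = 8/π.
∫_0^2 v(x) φ(x) dx = ∫_0^2 (-4*x*sin(π*x/2) + 2*sin(π*x/2)) dx. Term by term:
  ∫_0^2 2*sin(π*x/2) dx = 8/π;  ∫_0^2 -4*x*sin(π*x/2) dx = -16/π.
Sum: 8/π − 16/π = -8/π.
So RHS = -∫_0^2 v(x) φ(x) dx = 8/π.
LHS = RHS, so the identity holds for this test φ.
Moreover u is smooth here and v(x) = u'(x) = 2 - 4*x pointwise, so the identity holds for every test function. Hence v is the weak derivative of u.


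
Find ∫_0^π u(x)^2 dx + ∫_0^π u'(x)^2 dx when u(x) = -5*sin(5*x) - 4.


||u||_{H^1(0,π)}^2 = 16 + 341*π

u'(x) = -25*cos(5*x).
Expand u² and (u')² and integrate term by term on (0, π), using: for integers n ≥ 1, ∫_0^π sin²(nx) dx = ∫_0^π cos²(nx) dx = π/2; for n ≠ n', ∫_0^π sin(nx)sin(n'x) dx = ∫_0^π cos(nx)cos(n'x) dx = 0; and by product-to-sum, ∫_0^π sin(nx)cos(n'x) dx = ½∫_0^π [sin((n+n')x) + sin((n−n')x)] dx, which is 0 when n+n' is even and 2n/(n²−n'²) when n+n' is odd (it need not vanish on (0, π)). For the constant mode: ∫_0^π 1 dx = π, ∫_0^π cos(nx) dx = 0, ∫_0^π sin(nx) dx = (1−(−1)^n)/n.
  u² squared terms: (-4)²·∫1 dx = 16·π = 16*π;  (-5)²·∫sin(5x)² dx = 25·π/2 = 25*π/2.
  u² cross terms: 2·(-4)·(-5)·∫1·sin(5x) dx = 40·(2/5) = 16.
  So ∫_0^π u² dx = 16*π + 25*π/2 + 16 = 16 + 57*π/2.
  (u')² squared terms: (-25)²·∫cos(5x)² dx = 625·π/2 = 625*π/2.
  So ∫_0^π (u')² dx = 625*π/2.
||u||_{H^1}^2 = (16 + 57*π/2) + (625*π/2) = 16 + 341*π.


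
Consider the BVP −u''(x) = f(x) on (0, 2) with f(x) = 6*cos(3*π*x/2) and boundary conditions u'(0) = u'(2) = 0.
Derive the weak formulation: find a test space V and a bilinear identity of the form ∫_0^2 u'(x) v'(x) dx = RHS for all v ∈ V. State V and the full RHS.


V = H^1(0, 2) (no boundary constraint on v; u is determined up to an additive constant); weak form: ∫_0^2 u'v' dx = ∫_0^2 (6*cos(3*π*x/2)) v dx for all v ∈ V.

Multiply both sides by a test function v and integrate from 0 to 2:
  ∫_0^2 −u''(x) v(x) dx = ∫_0^2 f(x) v(x) dx.
Integrate the LHS by parts once:
  ∫_0^2 −u'' v dx = −[u'(x) v(x)]_0^2 + ∫_0^2 u'(x) v'(x) dx.
Thus ∫_0^2 u'(x) v'(x) dx = ∫_0^2 f(x) v(x) dx + [u'(x) v(x)]_0^2.
Choose V so that boundary terms are either known or forced to vanish.
u has homogeneous Neumann: u'(0) = u'(2) = 0. So [u' v]_0^2 = 0·v(2) − 0·v(0) = 0 for any v; take V = H^1(0, 2).
Weak formulation: find u (satisfying any essential BC) such that ∫_0^2 u'(x) v'(x) dx = ∫_0^2 f v dx for all v ∈ V (homogeneous Neumann, so boundary terms vanish).
Substituting f(x) = 6*cos(3*π*x/2), the right-hand side is ∫_0^2 (6*cos(3*π*x/2)) v dx.
Compatibility check (pure Neumann): taking v ≡ 1 ∈ V gives 0 = ∫_0^2 f dx + (0) − (0), i.e. ∫_0^2 f dx must equal u'(0) − u'(2) = 0. Indeed ∫_0^2 (6*cos(3*π*x/2)) dx = 0, so the data are compatible. The solution is then unique only up to an additive constant (fix it e.g. by requiring ∫_0^2 u dx = 0).


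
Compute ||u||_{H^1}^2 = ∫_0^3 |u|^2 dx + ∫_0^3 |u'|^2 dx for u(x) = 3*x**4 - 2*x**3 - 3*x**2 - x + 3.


||u||_{H^1}^2 = 1089708/35

The H^1 norm (squared) on an interval (0, L) is
  ||u||_{H^1}^2 = ∫_0^L u(x)^2 dx + ∫_0^L u'(x)^2 dx.
Compute u'(x) = 12*x**3 - 6*x**2 - 6*x - 1.
Then u(x)^2 = 9*x**8 - 12*x**7 - 14*x**6 + 6*x**5 + 31*x**4 - 6*x**3 - 17*x**2 - 6*x + 9 and u'(x)^2 = 144*x**6 - 144*x**5 - 108*x**4 + 48*x**3 + 48*x**2 + 12*x + 1.
Integrate each monomial from 0 to 3 using ∫_0^3 c·x^n dx = c·3^(n+1)/(n+1):
  ∫_0^3 u(x)^2 dx = ∫_0^3 (9*x^8 - 12*x^7 - 14*x^6 + 6*x^5 + 31*x^4 - 6*x^3 - 17*x^2 - 6*x + 9) dx. Term by term:
    ∫_0^3 9*x^8 dx = 19683;  ∫_0^3 -12*x^7 dx = -19683/2;  ∫_0^3 -14*x^6 dx = -4374;
    ∫_0^3 6*x^5 dx = 729;  ∫_0^3 31*x^4 dx = 7533/5;  ∫_0^3 -6*x^3 dx = -243/2;
    ∫_0^3 -17*x^2 dx = -153;  ∫_0^3 -6*x dx = -27;  ∫_0^3 9 dx = 27.
  Sum: 19683 − 19683/2 − 4374 + 729 + 7533/5 − 243/2 − 153 − 27 + 27 = 37143/5.
  ∫_0^3 u'(x)^2 dx = ∫_0^3 (144*x^6 - 144*x^5 - 108*x^4 + 48*x^3 + 48*x^2 + 12*x + 1) dx. Term by term:
    ∫_0^3 144*x^6 dx = 314928/7;  ∫_0^3 -144*x^5 dx = -17496;  ∫_0^3 -108*x^4 dx = -26244/5;
    ∫_0^3 48*x^3 dx = 972;  ∫_0^3 48*x^2 dx = 432;  ∫_0^3 12*x dx = 54;
    ∫_0^3 1 dx = 3.
  Sum: 314928/7 − 17496 − 26244/5 + 972 + 432 + 54 + 3 = 829707/35.
Adding: ||u||_{H^1}^2 = 37143/5 + 829707/35 = 1089708/35.


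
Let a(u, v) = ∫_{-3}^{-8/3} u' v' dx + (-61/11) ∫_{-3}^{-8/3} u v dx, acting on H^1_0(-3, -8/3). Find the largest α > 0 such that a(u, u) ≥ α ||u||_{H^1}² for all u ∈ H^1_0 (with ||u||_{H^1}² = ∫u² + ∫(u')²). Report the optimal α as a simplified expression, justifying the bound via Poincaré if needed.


α = (-61 + 99*π^2)/(11*(1 + 9*π^2))

Coercivity of a(·,·) on H^1_0(-3, -8/3) means a(u, u) ≥ α ||u||_{H^1}² for every u ∈ H^1_0.
The interval has length L = 1/3, and Poincaré/coercivity depend only on L. Here a(u, u) = ∫(u')² + (-61/11)·∫u².
Here c = -61/11 < 0 with |c| < (π/L)² = 9*π^2, so coercivity still holds. The condition a(u,u) ≥ α||u||_{H^1}² reads (1−α)∫(u')² ≥ (α−c)∫u². Any admissible α is ≤ 1 (rapidly oscillating u have ∫u²/∫(u')² → 0), and α = 1 would force 0 ≥ (1−c)∫u², impossible since c < 1; so 1−α > 0. By the sharp Poincaré inequality on H^1_0 of an interval of length L, ∫(u')² ≥ (π/L)²∫u² with equality for the first sine mode sin(π(x−x₀)/L) (x₀ the left endpoint), so the inequality holds for all u iff (1−α)(π/L)² ≥ α − c, i.e. α ≤ ((π/L)² + c)/((π/L)² + 1) = (1 + c(L/π)²)/(1 + (L/π)²). (Direct route, valid since c ≤ 0: Poincaré gives c∫u² ≥ c(L/π)²∫(u')², so a(u,u) ≥ (1 + c(L/π)²)∫(u')², while ||u||_{H^1}² ≤ (1 + (L/π)²)∫(u')²; dividing yields the same α.) With (π/L)² = 9*π^2 and c = -61/11, the largest admissible constant is α = ((π/L)² + c)/((π/L)² + 1).
Simplifying, α = (-61 + 99*π^2)/(11*(1 + 9*π^2)).


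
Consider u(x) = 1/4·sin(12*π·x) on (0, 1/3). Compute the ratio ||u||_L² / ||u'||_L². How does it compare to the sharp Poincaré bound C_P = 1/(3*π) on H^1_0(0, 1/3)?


||u||_L² / ||u'||_L² = 1/(12*π) < C_P = 1/(3*π).

u(x) = 1/4·sin(12*π·x), so u'(x) = 3*π*cos(12*π*x).
Writing u(x) = A·sin(kπx/L) with A = 1/4 and k = 4, use ∫_0^L sin²(kπx/L) dx = L/2 and ∫_0^L cos²(kπx/L) dx = L/2.
u² = 1/16·sin²(12*π·x) and (u')² = 9*π^2·cos²(12*π·x), and each of sin², cos² integrates to L/2 = 1/6 over (0, 1/3).
∫_0^1/3 u² dx = 1/96, so ||u||_L² = sqrt(6)/24.
∫_0^1/3 (u')² dx = 3*π^2/2, so ||u'||_L² = sqrt(6)*π/2.
Ratio ||u||_L² / ||u'||_L² = 1/(12*π).
Sharp Poincaré constant on H^1_0(0, 1/3) is C_P = L/π = 1/(3*π), achieved by sin(3*π·x).
This is the k = 4 harmonic; the ratio L/(kπ) is strictly less than C_P = L/π, consistent with the sharp inequality ||u||_L² ≤ C_P ||u'||_L².


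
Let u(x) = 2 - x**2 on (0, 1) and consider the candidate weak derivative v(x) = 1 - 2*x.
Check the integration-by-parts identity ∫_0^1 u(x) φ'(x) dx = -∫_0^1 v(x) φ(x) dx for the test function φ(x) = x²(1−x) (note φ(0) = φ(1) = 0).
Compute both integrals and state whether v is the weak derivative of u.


LHS = 1/10, RHS = 1/60. No, v is not the weak derivative of u.

u(x) = 2 - x**2, classical derivative u'(x) = -2*x.
φ(x) = x²(1−x), so φ'(x) = x*(2 - 3*x).
Note φ(0) = φ(1) = 0, so the boundary term u·φ vanishes.
LHS = ∫_0^1 u(x) φ'(x) dx = ∫_0^1 (3*x^4 - 2*x^3 - 6*x^2 + 4*x) dx. Term by term:
  ∫_0^1 3*x^4 dx = 3/5;  ∫_0^1 -2*x^3 dx = -1/2;  ∫_0^1 -6*x^2 dx = -2;
  ∫_0^1 4*x dx = 2.
Sum: 3/5 − 1/2 − 2 + 2 = 1/10.
So LHS = 1/10.
∫_0^1 v(x) φ(x) dx = ∫_0^1 (2*x^4 - 3*x^3 + x^2) dx. Term by term:
  ∫_0^1 2*x^4 dx = 2/5;  ∫_0^1 -3*x^3 dx = -3/4;  ∫_0^1 x^2 dx = 1/3.
Sum: 2/5 − 3/4 + 1/3 = -1/60.
So RHS = -∫_0^1 v(x) φ(x) dx = 1/60.
LHS − RHS = 1/12 ≠ 0, so the identity fails.
(For a valid weak derivative the identity must hold for EVERY test function, in particular this one. The failure shows v is NOT the weak derivative of u.)
Correct weak derivative would be u'(x) = -2*x.


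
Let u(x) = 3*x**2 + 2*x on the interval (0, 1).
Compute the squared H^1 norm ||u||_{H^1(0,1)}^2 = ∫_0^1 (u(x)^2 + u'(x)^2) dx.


||u||_{H^1}^2 = 512/15

The H^1 norm (squared) on an interval (0, L) is
  ||u||_{H^1}^2 = ∫_0^L u(x)^2 dx + ∫_0^L u'(x)^2 dx.
Compute u'(x) = 6*x + 2.
Then u(x)^2 = 9*x**4 + 12*x**3 + 4*x**2 and u'(x)^2 = 36*x**2 + 24*x + 4.
Integrate each monomial from 0 to 1 using ∫_0^1 c·x^n dx = c·1^(n+1)/(n+1):
  ∫_0^1 u(x)^2 dx = ∫_0^1 (9*x^4 + 12*x^3 + 4*x^2) dx. Term by term:
    ∫_0^1 9*x^4 dx = 9/5;  ∫_0^1 12*x^3 dx = 3;  ∫_0^1 4*x^2 dx = 4/3.
  Sum: 9/5 + 3 + 4/3 = 92/15.
  ∫_0^1 u'(x)^2 dx = ∫_0^1 (36*x^2 + 24*x + 4) dx. Term by term:
    ∫_0^1 36*x^2 dx = 12;  ∫_0^1 24*x dx = 12;  ∫_0^1 4 dx = 4.
  Sum: 12 + 12 + 4 = 28.
Adding: ||u||_{H^1}^2 = 92/15 + 28 = 512/15.


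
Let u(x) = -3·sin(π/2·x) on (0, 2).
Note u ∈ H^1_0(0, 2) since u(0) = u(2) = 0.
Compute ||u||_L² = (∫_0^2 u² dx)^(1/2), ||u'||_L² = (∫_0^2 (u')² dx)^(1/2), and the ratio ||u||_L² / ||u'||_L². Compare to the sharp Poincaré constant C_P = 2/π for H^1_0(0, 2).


||u||_L² / ||u'||_L² = 2/π = C_P.

u(x) = -3·sin(π/2·x), so u'(x) = -3*π*cos(π*x/2)/2.
Writing u(x) = A·sin(kπx/L) with A = -3 and k = 1, use ∫_0^L sin²(kπx/L) dx = L/2 and ∫_0^L cos²(kπx/L) dx = L/2.
u² = 9·sin²(π/2·x) and (u')² = 9*π^2/4·cos²(π/2·x), and each of sin², cos² integrates to L/2 = 1 over (0, 2).
∫_0^2 u² dx = 9, so ||u||_L² = 3.
∫_0^2 (u')² dx = 9*π^2/4, so ||u'||_L² = 3*π/2.
Ratio ||u||_L² / ||u'||_L² = 2/π.
Sharp Poincaré constant on H^1_0(0, 2) is C_P = L/π = 2/π, achieved by sin(π/2·x).
This is the k = 1 eigenfunction (up to amplitude), so the ratio equals the sharp Poincaré constant exactly.


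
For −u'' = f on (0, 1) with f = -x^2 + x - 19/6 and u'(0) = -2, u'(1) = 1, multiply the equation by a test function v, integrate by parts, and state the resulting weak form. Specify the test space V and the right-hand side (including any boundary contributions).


V = H^1(0, 1) (v unrestricted at boundary; u is determined up to an additive constant); weak form: ∫_0^1 u'v' dx = ∫_0^1 (-x^2 + x - 19/6) v dx + v(1) + 2·v(0) for all v ∈ V.

Multiply both sides by a test function v and integrate from 0 to 1:
  ∫_0^1 −u''(x) v(x) dx = ∫_0^1 f(x) v(x) dx.
Integrate the LHS by parts once:
  ∫_0^1 −u'' v dx = −[u'(x) v(x)]_0^1 + ∫_0^1 u'(x) v'(x) dx.
Thus ∫_0^1 u'(x) v'(x) dx = ∫_0^1 f(x) v(x) dx + [u'(x) v(x)]_0^1.
Choose V so that boundary terms are either known or forced to vanish.
u has inhomogeneous Neumann u'(0) = -2, u'(1) = 1. [u' v]_0^1 = (1)·v(1) − (-2)·v(0) = v(1) + 2·v(0). Take V = H^1(0, 1); boundary term becomes part of RHS.
Weak formulation: find u (satisfying any essential BC) such that ∫_0^1 u'(x) v'(x) dx = ∫_0^1 f v dx + v(1) + 2·v(0) for all v ∈ V (Neumann data are natural BCs: they enter the RHS as boundary terms).
Substituting f(x) = -x^2 + x - 19/6, the right-hand side is ∫_0^1 (-x^2 + x - 19/6) v dx + v(1) + 2·v(0).
Compatibility check (pure Neumann): taking v ≡ 1 ∈ V gives 0 = ∫_0^1 f dx + (1) − (-2), i.e. ∫_0^1 f dx must equal u'(0) − u'(1) = -3. Indeed ∫_0^1 (-x^2 + x - 19/6) dx = -3, so the data are compatible. The solution is then unique only up to an additive constant (fix it e.g. by requiring ∫_0^1 u dx = 0).


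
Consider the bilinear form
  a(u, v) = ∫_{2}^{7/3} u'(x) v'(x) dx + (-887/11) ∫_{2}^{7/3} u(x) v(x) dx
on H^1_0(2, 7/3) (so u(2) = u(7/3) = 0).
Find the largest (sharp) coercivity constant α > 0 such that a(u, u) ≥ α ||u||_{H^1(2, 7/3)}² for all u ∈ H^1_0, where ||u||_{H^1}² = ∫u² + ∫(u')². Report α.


α = (-887 + 99*π^2)/(11*(1 + 9*π^2))

Coercivity of a(·,·) on H^1_0(2, 7/3) means a(u, u) ≥ α ||u||_{H^1}² for every u ∈ H^1_0.
The interval has length L = 1/3, and Poincaré/coercivity depend only on L. Here a(u, u) = ∫(u')² + (-887/11)·∫u².
Here c = -887/11 < 0 with |c| < (π/L)² = 9*π^2, so coercivity still holds. The condition a(u,u) ≥ α||u||_{H^1}² reads (1−α)∫(u')² ≥ (α−c)∫u². Any admissible α is ≤ 1 (rapidly oscillating u have ∫u²/∫(u')² → 0), and α = 1 would force 0 ≥ (1−c)∫u², impossible since c < 1; so 1−α > 0. By the sharp Poincaré inequality on H^1_0 of an interval of length L, ∫(u')² ≥ (π/L)²∫u² with equality for the first sine mode sin(π(x−x₀)/L) (x₀ the left endpoint), so the inequality holds for all u iff (1−α)(π/L)² ≥ α − c, i.e. α ≤ ((π/L)² + c)/((π/L)² + 1) = (1 + c(L/π)²)/(1 + (L/π)²). (Direct route, valid since c ≤ 0: Poincaré gives c∫u² ≥ c(L/π)²∫(u')², so a(u,u) ≥ (1 + c(L/π)²)∫(u')², while ||u||_{H^1}² ≤ (1 + (L/π)²)∫(u')²; dividing yields the same α.) With (π/L)² = 9*π^2 and c = -887/11, the largest admissible constant is α = ((π/L)² + c)/((π/L)² + 1).
Simplifying, α = (-887 + 99*π^2)/(11*(1 + 9*π^2)).
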